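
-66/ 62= -33/ 31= -1.06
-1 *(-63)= 63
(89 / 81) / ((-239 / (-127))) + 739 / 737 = 22636612 / 14267583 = 1.59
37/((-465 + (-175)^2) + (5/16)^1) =592/482565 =0.00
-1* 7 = -7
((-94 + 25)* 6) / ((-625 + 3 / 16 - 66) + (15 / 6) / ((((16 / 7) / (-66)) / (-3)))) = 1656 / 1897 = 0.87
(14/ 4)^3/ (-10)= -343/ 80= -4.29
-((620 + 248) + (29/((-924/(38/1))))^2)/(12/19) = -3525886867/2561328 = -1376.59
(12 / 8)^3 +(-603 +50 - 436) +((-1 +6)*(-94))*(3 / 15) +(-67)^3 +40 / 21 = -50709241 / 168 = -301840.72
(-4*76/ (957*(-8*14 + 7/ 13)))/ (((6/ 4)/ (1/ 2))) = 3952/ 4160079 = 0.00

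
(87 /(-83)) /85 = -87 /7055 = -0.01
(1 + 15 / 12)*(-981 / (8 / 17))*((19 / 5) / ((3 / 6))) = -2851767 / 80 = -35647.09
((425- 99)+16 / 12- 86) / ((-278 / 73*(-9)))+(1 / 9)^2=79417 / 11259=7.05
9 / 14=0.64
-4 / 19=-0.21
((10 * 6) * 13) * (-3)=-2340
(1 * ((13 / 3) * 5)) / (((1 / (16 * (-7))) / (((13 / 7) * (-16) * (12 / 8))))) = 108160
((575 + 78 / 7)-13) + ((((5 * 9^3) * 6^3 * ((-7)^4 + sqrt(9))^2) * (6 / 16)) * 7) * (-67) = -5601732433457348 / 7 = -800247490493906.86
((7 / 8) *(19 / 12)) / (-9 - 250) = -19 / 3552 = -0.01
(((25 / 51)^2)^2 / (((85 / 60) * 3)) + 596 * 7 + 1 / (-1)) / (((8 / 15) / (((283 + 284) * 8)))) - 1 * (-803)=50369815474906 / 1419857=35475273.55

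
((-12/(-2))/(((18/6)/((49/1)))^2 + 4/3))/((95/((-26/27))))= -124852/2744835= -0.05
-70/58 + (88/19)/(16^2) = -20961/17632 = -1.19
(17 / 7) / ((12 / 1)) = 17 / 84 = 0.20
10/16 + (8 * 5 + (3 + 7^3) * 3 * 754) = 782692.62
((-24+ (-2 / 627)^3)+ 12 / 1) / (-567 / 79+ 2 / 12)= 467348611432 / 273030842403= 1.71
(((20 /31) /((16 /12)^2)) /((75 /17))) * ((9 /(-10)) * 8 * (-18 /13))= 8262 /10075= 0.82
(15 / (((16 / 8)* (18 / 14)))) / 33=35 / 198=0.18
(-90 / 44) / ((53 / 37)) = -1665 / 1166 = -1.43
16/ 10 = 1.60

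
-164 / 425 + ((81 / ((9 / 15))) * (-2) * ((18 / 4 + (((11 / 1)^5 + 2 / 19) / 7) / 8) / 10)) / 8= -35169505493 / 3617600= -9721.78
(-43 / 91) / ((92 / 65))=-215 / 644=-0.33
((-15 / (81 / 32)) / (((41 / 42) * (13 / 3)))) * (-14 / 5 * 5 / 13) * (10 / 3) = 313600 / 62361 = 5.03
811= 811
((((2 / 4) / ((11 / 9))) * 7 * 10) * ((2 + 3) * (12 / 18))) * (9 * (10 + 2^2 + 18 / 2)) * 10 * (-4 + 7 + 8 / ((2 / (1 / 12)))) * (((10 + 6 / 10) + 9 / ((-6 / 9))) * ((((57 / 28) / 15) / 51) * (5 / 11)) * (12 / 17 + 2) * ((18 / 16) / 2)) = -983741625 / 279752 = -3516.48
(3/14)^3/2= 27/5488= 0.00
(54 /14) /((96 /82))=369 /112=3.29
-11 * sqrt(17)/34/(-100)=11 * sqrt(17)/3400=0.01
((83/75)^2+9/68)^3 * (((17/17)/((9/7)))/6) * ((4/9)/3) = 979024134360366731/20398200257812500000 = 0.05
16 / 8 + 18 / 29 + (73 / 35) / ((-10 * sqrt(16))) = 104283 / 40600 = 2.57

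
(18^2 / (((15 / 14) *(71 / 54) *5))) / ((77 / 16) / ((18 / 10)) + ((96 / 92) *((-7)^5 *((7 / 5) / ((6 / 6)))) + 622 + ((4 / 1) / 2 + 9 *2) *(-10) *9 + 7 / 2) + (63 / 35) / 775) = -41914817280 / 23440669288357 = -0.00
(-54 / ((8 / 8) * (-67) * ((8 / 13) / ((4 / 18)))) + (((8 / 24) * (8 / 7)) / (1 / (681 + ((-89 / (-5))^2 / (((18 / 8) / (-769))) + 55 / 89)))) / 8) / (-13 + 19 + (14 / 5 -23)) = 288731522221 / 800174970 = 360.84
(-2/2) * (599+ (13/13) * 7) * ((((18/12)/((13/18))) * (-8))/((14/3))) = 196344/91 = 2157.63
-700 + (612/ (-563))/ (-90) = -1970466/ 2815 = -699.99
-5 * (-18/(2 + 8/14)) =35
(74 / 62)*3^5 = 8991 / 31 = 290.03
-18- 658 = -676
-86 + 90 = 4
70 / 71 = 0.99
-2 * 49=-98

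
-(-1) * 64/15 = 64/15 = 4.27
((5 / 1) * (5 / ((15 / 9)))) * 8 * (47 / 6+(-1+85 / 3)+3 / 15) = 4244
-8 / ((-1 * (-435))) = -8 / 435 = -0.02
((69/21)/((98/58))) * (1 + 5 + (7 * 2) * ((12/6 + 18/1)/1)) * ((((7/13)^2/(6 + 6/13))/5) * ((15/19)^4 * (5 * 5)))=48.47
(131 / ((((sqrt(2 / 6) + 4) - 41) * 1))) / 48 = -0.07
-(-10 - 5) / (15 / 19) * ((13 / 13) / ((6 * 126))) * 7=19 / 108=0.18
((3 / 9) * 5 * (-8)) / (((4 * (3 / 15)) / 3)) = -50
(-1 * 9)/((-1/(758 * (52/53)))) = 354744/53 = 6693.28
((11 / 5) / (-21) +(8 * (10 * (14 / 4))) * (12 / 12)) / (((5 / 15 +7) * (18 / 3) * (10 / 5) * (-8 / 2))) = -29389 / 36960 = -0.80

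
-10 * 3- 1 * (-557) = 527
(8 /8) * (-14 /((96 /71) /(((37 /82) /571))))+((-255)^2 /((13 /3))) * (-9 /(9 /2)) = -876845197457 /29216928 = -30011.55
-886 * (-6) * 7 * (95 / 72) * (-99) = -9721635 / 2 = -4860817.50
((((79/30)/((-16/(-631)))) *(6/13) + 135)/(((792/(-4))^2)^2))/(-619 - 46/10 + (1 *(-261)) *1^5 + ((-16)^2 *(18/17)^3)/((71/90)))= -0.00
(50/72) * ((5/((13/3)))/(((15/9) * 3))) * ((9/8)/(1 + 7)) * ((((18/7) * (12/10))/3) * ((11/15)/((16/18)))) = 891/46592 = 0.02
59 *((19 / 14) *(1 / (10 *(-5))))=-1121 / 700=-1.60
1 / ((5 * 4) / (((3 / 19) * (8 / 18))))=1 / 285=0.00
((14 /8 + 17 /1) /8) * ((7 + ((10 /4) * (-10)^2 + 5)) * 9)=88425 /16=5526.56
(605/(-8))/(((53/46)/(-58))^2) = -538315690/2809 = -191639.62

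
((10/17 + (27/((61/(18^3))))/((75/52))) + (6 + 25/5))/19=46699817/492575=94.81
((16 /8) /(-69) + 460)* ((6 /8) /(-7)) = -2267 /46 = -49.28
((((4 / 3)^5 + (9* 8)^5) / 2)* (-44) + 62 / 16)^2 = 6847985765850680264463376489 / 3779136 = 1812050628993156177619.27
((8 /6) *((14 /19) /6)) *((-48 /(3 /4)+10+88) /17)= 56 /171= 0.33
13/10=1.30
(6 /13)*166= 996 /13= 76.62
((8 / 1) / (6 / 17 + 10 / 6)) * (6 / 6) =408 / 103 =3.96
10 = 10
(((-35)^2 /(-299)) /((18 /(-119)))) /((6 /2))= 145775 /16146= 9.03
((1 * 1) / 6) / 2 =1 / 12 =0.08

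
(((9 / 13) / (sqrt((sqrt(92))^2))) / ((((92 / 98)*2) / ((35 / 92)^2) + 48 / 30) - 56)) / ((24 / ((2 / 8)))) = -180075*sqrt(23) / 47584955392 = -0.00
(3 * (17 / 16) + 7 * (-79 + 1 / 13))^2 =13052834001 / 43264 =301701.97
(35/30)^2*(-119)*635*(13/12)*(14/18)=-336944335/3888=-86662.64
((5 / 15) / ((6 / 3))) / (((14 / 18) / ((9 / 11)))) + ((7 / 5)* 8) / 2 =4447 / 770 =5.78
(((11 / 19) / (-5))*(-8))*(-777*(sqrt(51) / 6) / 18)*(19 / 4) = -2849*sqrt(51) / 90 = -226.07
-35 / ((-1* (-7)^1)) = -5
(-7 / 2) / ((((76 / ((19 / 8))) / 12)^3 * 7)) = -27 / 1024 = -0.03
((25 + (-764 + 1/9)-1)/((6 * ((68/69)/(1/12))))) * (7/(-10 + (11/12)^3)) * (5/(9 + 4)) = 10720990/3524729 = 3.04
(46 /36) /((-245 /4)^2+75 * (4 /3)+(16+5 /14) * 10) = 1288 /4047255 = 0.00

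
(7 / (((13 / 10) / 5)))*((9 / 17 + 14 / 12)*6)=60550 / 221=273.98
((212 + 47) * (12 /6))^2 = 268324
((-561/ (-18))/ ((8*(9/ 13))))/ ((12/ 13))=6.10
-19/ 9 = -2.11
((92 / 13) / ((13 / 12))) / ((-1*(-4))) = 276 / 169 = 1.63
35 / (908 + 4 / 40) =0.04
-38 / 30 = -19 / 15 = -1.27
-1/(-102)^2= -1/10404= -0.00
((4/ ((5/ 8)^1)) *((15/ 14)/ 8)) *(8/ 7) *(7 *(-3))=-144/ 7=-20.57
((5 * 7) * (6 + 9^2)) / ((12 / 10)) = 5075 / 2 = 2537.50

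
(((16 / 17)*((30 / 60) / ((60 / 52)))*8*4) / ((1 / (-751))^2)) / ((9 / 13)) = 10632217.54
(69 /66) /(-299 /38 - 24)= -0.03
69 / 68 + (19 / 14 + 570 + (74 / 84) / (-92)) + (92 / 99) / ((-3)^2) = 11168422333 / 19509336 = 572.47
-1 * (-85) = 85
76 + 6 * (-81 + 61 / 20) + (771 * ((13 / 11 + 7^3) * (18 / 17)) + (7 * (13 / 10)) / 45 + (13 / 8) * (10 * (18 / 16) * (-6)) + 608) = 189223496471 / 673200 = 281080.65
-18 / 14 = -9 / 7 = -1.29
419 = 419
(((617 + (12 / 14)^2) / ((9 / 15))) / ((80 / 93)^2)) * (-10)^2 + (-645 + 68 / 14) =434320147 / 3136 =138494.94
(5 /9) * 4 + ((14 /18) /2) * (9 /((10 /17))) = 1471 /180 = 8.17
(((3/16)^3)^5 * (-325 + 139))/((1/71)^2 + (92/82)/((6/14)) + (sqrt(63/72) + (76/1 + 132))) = -108054049124081896912017/9830964163500922004403559879147520 + 513033101377870320999 * sqrt(14)/39323856654003688017614239516590080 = -0.00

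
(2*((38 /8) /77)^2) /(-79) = -0.00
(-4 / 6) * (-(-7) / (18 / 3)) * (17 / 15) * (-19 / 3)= 2261 / 405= 5.58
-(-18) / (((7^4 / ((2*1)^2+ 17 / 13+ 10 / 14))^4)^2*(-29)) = -146391874890514155307008 / 150614372560584975412323119565123961770806909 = -0.00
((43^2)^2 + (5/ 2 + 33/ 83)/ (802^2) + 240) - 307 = 365024601700657/ 106771864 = 3418734.00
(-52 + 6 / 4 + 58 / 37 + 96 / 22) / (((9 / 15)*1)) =-60465 / 814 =-74.28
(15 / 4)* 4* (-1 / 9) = -5 / 3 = -1.67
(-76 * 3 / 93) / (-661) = 76 / 20491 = 0.00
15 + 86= 101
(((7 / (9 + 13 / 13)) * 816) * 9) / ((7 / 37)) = 135864 / 5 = 27172.80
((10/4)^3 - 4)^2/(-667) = -8649/42688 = -0.20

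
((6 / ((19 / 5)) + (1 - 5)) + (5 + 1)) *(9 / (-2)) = -306 / 19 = -16.11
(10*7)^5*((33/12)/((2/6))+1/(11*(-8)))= 152313437500/11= 13846676136.36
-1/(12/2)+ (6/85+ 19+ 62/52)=66619/3315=20.10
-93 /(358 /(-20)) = 930 /179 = 5.20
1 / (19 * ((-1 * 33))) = -1 / 627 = -0.00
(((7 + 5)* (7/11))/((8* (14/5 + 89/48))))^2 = 6350400/150970369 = 0.04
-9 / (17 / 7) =-63 / 17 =-3.71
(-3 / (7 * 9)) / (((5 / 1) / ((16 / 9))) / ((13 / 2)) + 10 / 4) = -104 / 6405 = -0.02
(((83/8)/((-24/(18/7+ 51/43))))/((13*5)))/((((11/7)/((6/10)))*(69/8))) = -2407/2175800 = -0.00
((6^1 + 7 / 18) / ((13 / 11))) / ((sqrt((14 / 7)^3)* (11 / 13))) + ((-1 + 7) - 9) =-0.74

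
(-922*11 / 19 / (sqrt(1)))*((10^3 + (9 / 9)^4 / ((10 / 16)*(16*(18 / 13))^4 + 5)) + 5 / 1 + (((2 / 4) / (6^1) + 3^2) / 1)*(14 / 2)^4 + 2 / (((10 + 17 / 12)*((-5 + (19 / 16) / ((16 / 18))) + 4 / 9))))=-3033322851484937659365091 / 249084465900636930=-12177888.49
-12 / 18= -2 / 3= -0.67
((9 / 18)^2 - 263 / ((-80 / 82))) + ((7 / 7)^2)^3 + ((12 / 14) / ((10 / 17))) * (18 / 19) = 1448133 / 5320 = 272.21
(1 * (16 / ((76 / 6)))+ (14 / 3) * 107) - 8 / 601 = 17148478 / 34257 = 500.58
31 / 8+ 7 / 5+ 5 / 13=2943 / 520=5.66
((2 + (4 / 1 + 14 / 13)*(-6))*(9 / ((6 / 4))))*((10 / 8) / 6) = -925 / 26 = -35.58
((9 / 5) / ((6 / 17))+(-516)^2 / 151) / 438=890087 / 220460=4.04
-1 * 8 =-8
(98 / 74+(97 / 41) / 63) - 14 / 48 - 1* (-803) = 614766353 / 764568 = 804.07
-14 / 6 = -2.33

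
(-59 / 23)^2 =3481 / 529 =6.58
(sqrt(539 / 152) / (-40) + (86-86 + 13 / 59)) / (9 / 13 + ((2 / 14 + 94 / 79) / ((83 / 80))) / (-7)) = 54298517 / 125384263-29237663 * sqrt(418) / 6460477280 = 0.34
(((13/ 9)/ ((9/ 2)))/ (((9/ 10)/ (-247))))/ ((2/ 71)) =-2279810/ 729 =-3127.31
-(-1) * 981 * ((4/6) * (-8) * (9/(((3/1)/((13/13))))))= -15696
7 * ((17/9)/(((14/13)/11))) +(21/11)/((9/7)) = 27035/198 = 136.54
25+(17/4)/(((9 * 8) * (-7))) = 50383/2016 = 24.99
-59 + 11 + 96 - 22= 26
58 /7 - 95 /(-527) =31231 /3689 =8.47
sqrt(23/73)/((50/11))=11 * sqrt(1679)/3650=0.12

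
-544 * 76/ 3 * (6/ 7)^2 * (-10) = 4961280/ 49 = 101250.61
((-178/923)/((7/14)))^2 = 126736/851929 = 0.15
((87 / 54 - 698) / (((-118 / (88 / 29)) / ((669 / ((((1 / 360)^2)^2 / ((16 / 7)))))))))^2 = 30347381644700960795802992640000000000 / 143448529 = 211555892948201377483647800000.00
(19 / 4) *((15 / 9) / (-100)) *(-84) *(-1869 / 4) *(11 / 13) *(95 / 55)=-4722963 / 1040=-4541.31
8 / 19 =0.42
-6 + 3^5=237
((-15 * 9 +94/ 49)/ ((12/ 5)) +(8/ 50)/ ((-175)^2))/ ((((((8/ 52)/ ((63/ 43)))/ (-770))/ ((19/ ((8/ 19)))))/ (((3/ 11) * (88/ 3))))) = 78898488581913/ 537500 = 146787885.73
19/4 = 4.75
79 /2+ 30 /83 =6617 /166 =39.86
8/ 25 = 0.32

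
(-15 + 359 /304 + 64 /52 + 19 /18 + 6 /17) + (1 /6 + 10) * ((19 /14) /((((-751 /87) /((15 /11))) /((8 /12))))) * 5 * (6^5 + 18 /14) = -13832855049705649 /244758097584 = -56516.43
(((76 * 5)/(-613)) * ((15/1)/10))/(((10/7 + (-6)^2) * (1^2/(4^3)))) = -127680/80303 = -1.59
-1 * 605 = -605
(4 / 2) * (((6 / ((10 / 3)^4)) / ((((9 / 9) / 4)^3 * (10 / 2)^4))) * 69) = 268272 / 390625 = 0.69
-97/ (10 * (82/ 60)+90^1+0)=-291/ 311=-0.94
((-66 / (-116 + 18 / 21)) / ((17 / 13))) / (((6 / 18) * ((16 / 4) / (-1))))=-693 / 2108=-0.33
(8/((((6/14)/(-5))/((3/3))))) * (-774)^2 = -55913760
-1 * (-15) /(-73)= -15 /73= -0.21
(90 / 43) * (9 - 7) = 180 / 43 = 4.19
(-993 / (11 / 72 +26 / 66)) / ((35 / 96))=-75499776 / 15155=-4981.84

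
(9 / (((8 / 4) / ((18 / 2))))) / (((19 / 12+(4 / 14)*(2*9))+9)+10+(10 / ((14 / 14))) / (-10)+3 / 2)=3402 / 2203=1.54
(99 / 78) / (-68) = -33 / 1768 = -0.02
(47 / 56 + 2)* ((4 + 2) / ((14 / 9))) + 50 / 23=118339 / 9016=13.13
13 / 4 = 3.25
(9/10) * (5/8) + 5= 89/16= 5.56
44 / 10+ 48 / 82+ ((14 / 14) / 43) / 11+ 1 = 580576 / 96965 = 5.99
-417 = -417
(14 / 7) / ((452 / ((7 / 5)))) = 7 / 1130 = 0.01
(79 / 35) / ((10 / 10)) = 79 / 35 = 2.26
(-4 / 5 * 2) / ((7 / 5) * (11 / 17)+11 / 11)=-68 / 81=-0.84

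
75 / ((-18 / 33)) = -275 / 2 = -137.50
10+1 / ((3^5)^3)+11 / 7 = 1162261474 / 100442349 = 11.57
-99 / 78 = -33 / 26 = -1.27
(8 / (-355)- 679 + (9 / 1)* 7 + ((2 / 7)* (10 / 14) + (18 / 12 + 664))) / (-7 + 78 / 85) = -29383157 / 3597286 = -8.17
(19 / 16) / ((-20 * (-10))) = 19 / 3200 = 0.01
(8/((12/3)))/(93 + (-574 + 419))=-0.03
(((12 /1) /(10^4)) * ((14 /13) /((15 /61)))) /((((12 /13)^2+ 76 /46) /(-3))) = -383019 /60837500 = -0.01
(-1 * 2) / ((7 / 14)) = -4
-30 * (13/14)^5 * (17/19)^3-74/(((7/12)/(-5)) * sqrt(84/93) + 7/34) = -594950616569865/1141725325552-160395 * sqrt(217)/8666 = -793.75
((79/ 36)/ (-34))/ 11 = -79/ 13464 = -0.01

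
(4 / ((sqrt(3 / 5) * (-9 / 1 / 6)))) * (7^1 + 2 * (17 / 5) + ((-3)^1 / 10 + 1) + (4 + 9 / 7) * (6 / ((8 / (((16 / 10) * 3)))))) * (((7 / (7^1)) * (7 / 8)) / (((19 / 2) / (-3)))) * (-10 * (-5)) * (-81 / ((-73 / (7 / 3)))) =4128.79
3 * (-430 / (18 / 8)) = -1720 / 3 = -573.33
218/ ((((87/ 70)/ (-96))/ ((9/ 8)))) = -549360/ 29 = -18943.45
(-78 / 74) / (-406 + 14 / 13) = 507 / 194768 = 0.00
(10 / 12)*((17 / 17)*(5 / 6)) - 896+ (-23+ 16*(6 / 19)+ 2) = -623297 / 684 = -911.25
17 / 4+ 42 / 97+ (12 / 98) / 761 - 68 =-916076535 / 14468132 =-63.32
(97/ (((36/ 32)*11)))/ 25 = 776/ 2475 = 0.31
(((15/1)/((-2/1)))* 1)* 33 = -495/2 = -247.50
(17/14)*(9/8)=153/112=1.37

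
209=209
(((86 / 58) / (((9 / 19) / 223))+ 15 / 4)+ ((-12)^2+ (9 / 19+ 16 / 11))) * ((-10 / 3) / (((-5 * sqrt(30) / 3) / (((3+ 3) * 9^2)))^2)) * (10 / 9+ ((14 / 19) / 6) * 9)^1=-51105785814297 / 2878975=-17751382.29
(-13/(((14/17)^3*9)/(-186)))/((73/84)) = 1979939/3577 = 553.52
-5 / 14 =-0.36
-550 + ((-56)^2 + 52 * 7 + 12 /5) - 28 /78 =575648 /195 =2952.04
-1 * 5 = -5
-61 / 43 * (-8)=488 / 43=11.35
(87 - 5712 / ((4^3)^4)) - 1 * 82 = 5242523 / 1048576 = 5.00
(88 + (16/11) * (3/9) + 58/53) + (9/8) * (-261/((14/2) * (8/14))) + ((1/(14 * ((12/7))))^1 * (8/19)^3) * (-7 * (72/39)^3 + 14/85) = 1149629758739837/71688513193440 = 16.04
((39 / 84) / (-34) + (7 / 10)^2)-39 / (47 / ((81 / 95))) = -4912899 / 21253400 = -0.23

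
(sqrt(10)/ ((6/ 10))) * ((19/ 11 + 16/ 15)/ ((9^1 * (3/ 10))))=4610 * sqrt(10)/ 2673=5.45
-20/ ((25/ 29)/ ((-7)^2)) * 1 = -5684/ 5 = -1136.80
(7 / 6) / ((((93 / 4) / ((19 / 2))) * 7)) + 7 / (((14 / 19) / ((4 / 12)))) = 1805 / 558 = 3.23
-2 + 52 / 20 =3 / 5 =0.60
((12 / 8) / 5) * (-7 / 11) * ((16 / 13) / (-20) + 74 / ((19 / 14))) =-706272 / 67925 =-10.40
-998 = -998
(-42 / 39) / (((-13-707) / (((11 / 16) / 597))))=77 / 44703360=0.00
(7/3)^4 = 29.64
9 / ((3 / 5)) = 15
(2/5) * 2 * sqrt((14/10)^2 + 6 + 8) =4 * sqrt(399)/25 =3.20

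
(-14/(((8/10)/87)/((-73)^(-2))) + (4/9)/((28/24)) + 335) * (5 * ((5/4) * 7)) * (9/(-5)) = -1125005235/42632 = -26388.75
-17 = -17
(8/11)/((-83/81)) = -648/913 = -0.71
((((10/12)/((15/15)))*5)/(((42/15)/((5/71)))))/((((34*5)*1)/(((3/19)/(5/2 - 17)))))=-0.00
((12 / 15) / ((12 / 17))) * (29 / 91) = 493 / 1365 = 0.36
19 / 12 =1.58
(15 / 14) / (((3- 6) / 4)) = -10 / 7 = -1.43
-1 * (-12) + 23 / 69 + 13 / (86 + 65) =12.42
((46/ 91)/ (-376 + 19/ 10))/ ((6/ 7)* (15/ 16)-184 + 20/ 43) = 3680/ 497659227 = 0.00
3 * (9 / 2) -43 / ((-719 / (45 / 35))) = 13.58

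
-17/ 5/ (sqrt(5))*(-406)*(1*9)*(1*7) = 434826*sqrt(5)/ 25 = 38892.02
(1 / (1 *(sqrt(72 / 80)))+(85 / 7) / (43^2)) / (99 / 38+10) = 3230 / 6199697+38 *sqrt(10) / 1437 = 0.08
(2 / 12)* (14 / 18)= 7 / 54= 0.13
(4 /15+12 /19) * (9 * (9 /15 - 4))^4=46761069312 /59375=787554.85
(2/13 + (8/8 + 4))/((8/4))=67/26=2.58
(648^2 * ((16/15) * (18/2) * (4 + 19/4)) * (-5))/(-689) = 255964.70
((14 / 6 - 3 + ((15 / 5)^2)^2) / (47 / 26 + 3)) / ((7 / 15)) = 6266 / 175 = 35.81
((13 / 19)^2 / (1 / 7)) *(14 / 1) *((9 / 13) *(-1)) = -11466 / 361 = -31.76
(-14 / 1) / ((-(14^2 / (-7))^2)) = 1 / 56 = 0.02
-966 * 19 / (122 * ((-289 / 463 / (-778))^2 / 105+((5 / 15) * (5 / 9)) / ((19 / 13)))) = -21379981111178710860 / 18006629678547451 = -1187.34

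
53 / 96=0.55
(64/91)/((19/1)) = 64/1729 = 0.04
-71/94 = -0.76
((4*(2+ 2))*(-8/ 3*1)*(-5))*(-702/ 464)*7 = -65520/ 29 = -2259.31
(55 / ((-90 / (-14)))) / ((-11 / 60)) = -140 / 3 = -46.67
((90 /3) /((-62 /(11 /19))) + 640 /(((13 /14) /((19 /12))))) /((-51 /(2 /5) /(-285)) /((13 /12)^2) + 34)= 325798265 /10267014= 31.73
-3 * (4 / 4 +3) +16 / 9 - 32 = -42.22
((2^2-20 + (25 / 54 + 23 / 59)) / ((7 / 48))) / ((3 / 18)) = -772144 / 1239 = -623.20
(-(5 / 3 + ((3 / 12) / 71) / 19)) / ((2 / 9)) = -80949 / 10792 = -7.50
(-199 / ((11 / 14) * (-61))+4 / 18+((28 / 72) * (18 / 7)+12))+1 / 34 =3573421 / 205326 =17.40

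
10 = 10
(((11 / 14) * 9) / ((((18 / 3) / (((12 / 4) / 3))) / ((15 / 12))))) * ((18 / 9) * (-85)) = -250.45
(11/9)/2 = 11/18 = 0.61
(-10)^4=10000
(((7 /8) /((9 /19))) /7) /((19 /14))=7 /36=0.19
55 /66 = 5 /6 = 0.83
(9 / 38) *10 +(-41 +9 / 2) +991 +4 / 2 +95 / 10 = 18399 / 19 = 968.37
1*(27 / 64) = 27 / 64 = 0.42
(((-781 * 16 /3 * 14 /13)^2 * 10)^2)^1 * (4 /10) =37467628044683145379840 /2313441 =16195627225714053.39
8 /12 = 2 /3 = 0.67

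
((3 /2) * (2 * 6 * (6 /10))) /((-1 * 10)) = -27 /25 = -1.08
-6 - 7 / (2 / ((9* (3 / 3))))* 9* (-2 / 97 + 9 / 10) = -495291 / 1940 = -255.30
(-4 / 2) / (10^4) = -1 / 5000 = -0.00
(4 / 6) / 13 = 0.05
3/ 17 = 0.18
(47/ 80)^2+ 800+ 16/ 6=15417827/ 19200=803.01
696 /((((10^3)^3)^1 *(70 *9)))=29 /26250000000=0.00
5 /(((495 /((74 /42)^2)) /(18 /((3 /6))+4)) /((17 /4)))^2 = 5.68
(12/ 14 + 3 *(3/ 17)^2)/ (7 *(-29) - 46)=-641/ 167909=-0.00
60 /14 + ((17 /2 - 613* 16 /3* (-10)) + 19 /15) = 2289517 /70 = 32707.39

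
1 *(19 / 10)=19 / 10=1.90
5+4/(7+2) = 49/9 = 5.44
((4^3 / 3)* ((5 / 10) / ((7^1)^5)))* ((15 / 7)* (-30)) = -4800 / 117649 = -0.04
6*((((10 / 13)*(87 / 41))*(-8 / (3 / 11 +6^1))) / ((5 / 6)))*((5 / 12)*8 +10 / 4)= -87.43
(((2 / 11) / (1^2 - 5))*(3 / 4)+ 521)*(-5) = -229225 / 88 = -2604.83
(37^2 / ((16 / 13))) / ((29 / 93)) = 1655121 / 464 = 3567.07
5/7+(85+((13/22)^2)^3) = 68061730063/793659328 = 85.76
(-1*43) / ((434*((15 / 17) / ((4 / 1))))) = -1462 / 3255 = -0.45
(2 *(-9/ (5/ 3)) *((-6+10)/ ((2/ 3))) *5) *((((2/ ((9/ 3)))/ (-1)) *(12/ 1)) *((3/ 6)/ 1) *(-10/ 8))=-1620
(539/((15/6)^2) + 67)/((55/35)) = 97.52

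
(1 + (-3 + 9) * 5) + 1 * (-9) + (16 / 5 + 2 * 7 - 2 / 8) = 779 / 20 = 38.95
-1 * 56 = -56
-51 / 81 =-17 / 27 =-0.63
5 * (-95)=-475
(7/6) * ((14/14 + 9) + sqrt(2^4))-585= -1706/3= -568.67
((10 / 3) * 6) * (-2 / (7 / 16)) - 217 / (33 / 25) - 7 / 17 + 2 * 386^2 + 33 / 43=50276088727 / 168861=297736.53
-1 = -1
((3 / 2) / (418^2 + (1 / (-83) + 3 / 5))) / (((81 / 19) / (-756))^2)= 1048705 / 3884502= 0.27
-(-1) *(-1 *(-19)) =19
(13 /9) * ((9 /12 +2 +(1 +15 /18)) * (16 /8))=715 /54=13.24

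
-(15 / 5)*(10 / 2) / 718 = -15 / 718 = -0.02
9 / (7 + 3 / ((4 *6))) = 24 / 19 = 1.26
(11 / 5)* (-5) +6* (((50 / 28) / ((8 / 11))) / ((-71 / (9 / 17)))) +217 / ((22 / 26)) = 182416725 / 743512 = 245.34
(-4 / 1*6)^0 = 1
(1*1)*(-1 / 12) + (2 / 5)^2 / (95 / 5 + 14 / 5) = -497 / 6540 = -0.08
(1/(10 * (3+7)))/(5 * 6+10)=1/4000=0.00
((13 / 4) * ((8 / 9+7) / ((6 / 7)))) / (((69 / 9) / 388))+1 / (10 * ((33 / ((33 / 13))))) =20368406 / 13455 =1513.82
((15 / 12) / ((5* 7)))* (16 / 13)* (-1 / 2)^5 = -1 / 728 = -0.00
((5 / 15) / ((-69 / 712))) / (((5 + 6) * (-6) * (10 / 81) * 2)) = 0.21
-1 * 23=-23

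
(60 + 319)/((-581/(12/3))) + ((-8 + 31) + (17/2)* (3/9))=80959/3486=23.22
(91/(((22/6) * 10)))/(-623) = -39/9790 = -0.00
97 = 97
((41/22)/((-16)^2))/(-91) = -41/512512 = -0.00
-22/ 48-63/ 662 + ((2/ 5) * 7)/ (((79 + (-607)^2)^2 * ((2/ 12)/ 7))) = -0.55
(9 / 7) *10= 90 / 7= 12.86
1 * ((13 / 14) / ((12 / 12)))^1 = 13 / 14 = 0.93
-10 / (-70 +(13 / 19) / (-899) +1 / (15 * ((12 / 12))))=1281075 / 8959082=0.14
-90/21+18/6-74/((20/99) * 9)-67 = -7629/70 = -108.99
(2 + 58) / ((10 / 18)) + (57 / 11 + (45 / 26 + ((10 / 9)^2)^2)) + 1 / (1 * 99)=218506219 / 1876446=116.45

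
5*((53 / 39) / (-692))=-265 / 26988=-0.01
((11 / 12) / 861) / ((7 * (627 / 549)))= 61 / 458052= 0.00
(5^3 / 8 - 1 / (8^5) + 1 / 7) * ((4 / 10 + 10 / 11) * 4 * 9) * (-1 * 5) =-292957641 / 78848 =-3715.47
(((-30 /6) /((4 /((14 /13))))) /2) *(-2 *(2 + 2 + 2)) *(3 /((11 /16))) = 5040 /143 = 35.24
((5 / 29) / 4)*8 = 10 / 29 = 0.34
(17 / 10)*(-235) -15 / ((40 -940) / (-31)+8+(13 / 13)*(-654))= -3820186 / 9563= -399.48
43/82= 0.52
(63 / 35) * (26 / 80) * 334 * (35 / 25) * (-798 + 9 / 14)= -218113857 / 1000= -218113.86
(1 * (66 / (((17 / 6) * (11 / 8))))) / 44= 72 / 187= 0.39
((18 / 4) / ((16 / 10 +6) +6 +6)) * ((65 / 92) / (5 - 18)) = -225 / 18032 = -0.01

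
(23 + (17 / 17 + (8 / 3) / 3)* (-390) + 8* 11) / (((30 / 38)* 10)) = -35663 / 450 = -79.25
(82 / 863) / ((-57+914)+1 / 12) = 984 / 8875955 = 0.00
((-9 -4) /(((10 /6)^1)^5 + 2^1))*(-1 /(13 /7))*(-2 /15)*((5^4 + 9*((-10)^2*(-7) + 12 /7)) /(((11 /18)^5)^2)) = 48932.49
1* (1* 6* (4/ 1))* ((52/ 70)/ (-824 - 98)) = -312/ 16135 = -0.02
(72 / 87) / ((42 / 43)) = 172 / 203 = 0.85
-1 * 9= -9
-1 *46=-46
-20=-20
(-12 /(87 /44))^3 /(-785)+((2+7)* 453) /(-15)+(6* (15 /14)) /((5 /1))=-36215500732 /134017555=-270.23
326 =326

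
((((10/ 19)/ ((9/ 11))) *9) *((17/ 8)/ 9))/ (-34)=-55/ 1368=-0.04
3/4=0.75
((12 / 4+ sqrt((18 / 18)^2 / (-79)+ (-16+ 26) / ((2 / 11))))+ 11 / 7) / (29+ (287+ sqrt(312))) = -3*sqrt(185887) / 982997 - 8*sqrt(78) / 87101+ 1264 / 87101+ sqrt(85794) / 12443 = 0.04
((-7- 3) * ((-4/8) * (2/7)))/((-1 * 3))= -10/21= -0.48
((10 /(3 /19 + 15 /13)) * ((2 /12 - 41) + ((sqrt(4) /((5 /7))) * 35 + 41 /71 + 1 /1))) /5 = 6181175 /69012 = 89.57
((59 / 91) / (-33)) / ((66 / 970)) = -28615 / 99099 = -0.29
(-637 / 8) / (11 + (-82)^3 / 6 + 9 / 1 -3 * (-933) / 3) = 273 / 311800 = 0.00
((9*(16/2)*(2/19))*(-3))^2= 516.96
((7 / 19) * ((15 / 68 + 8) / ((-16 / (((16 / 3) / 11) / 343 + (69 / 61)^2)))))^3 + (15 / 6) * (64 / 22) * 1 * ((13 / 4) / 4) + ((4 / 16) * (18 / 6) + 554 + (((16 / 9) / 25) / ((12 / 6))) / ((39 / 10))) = 70123697000286933665976110675438329247 / 125074828301664805536126977314652160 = 560.65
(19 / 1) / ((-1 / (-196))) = 3724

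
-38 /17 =-2.24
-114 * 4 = -456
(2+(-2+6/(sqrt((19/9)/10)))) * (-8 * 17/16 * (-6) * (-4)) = -3672 * sqrt(190)/19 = -2663.95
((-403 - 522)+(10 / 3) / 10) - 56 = -2942 / 3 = -980.67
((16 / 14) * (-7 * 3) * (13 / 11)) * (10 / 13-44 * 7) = 95856 / 11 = 8714.18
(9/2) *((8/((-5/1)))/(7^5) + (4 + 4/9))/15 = 1680664/1260525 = 1.33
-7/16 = -0.44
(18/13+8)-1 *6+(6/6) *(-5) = -21/13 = -1.62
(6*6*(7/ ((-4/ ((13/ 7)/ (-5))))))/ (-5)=-117/ 25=-4.68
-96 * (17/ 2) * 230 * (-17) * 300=957168000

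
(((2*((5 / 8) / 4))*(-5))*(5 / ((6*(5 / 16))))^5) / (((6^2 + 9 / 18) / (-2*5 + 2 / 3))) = 2867200 / 53217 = 53.88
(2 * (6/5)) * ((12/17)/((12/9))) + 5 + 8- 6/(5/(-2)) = 1417/85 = 16.67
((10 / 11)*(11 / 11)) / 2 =5 / 11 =0.45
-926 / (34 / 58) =-26854 / 17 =-1579.65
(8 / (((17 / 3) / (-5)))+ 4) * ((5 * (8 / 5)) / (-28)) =104 / 119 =0.87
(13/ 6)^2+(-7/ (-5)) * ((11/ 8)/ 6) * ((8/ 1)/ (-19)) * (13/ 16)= 125437/ 27360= 4.58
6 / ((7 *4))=3 / 14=0.21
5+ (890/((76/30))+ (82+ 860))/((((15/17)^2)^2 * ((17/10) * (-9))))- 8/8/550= -1707204187/12696750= -134.46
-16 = -16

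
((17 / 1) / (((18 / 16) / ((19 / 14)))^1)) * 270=38760 / 7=5537.14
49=49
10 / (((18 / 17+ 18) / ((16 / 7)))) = 680 / 567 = 1.20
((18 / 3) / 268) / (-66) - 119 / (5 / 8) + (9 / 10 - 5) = -573387 / 2948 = -194.50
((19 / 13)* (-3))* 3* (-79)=13509 / 13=1039.15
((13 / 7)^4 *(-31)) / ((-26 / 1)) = 68107 / 4802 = 14.18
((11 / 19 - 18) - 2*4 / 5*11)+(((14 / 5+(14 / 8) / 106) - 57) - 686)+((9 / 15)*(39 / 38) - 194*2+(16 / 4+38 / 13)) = -121030555 / 104728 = -1155.67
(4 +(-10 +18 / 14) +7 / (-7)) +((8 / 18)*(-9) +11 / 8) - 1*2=-579 / 56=-10.34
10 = 10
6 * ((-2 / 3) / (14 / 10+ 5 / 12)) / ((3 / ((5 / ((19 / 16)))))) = -6400 / 2071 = -3.09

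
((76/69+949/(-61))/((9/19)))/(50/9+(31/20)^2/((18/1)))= -924844000/172404849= -5.36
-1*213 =-213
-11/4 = -2.75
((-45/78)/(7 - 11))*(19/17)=285/1768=0.16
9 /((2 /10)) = 45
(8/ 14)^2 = 0.33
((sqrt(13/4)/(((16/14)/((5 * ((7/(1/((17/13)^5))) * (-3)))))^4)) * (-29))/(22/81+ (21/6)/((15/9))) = -819467782026014658860012779585086740625 * sqrt(13)/8796409473276028258650165248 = -335890810410.98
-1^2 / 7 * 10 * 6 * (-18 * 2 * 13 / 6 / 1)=4680 / 7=668.57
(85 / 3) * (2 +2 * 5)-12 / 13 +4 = 343.08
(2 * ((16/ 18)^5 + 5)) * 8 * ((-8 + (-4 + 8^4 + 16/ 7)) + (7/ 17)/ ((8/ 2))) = 364585699756/ 1003833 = 363193.58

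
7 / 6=1.17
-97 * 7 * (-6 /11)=4074 /11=370.36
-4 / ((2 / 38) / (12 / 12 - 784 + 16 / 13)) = 772388 / 13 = 59414.46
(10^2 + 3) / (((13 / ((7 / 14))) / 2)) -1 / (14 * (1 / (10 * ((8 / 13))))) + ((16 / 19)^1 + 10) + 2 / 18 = 286894 / 15561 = 18.44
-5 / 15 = -1 / 3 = -0.33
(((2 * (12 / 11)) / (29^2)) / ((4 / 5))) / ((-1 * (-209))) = 30 / 1933459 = 0.00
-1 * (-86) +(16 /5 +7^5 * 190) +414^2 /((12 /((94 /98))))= 785744209 /245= 3207119.22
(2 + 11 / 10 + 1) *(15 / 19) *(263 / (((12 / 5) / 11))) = 593065 / 152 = 3901.74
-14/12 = -7/6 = -1.17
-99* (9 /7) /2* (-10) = 4455 /7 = 636.43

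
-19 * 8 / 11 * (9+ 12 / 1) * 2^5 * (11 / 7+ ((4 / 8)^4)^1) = -166896 / 11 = -15172.36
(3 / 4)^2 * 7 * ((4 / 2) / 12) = 21 / 32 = 0.66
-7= -7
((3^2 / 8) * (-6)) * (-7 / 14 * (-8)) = -27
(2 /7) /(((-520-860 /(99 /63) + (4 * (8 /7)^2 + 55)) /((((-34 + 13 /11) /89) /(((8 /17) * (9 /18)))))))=42959 /96618222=0.00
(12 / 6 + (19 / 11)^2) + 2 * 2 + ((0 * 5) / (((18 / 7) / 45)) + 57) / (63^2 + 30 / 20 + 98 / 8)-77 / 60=892245973 / 115659060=7.71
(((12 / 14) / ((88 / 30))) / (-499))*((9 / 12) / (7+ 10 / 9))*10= -6075 / 11219516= -0.00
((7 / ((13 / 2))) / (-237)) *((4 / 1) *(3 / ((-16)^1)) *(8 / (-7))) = -4 / 1027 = -0.00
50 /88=25 /44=0.57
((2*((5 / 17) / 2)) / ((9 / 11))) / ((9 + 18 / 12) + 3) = 0.03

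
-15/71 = -0.21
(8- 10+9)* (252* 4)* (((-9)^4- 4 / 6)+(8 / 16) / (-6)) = 46289124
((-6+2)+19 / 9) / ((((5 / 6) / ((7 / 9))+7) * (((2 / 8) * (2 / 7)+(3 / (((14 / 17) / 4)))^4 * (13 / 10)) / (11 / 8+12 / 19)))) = -435721475 / 54381241509858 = -0.00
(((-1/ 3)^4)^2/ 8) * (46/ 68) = 23/ 1784592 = 0.00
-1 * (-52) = 52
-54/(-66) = 9/11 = 0.82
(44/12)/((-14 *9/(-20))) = 110/189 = 0.58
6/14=3/7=0.43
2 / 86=1 / 43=0.02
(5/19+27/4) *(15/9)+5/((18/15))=1205/76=15.86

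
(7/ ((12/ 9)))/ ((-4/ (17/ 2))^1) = -357/ 32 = -11.16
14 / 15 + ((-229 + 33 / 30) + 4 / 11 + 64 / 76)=-1415521 / 6270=-225.76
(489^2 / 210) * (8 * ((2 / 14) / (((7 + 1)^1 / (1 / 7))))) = 79707 / 3430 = 23.24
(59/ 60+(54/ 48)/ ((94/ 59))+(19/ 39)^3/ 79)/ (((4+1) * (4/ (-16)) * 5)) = -29794100659/ 110125723500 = -0.27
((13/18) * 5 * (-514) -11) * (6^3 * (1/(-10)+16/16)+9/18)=-16375498/45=-363899.96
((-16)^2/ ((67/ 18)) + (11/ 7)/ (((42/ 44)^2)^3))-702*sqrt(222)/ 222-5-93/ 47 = 120757976520856/ 1890542605203-117*sqrt(222)/ 37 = 16.76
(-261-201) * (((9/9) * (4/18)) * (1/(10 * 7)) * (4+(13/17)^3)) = -160226/24565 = -6.52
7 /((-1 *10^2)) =-7 /100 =-0.07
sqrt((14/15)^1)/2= sqrt(210)/30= 0.48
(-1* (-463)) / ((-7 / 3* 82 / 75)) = -104175 / 574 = -181.49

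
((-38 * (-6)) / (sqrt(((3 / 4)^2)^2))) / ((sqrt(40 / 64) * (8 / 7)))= 2128 * sqrt(10) / 15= 448.62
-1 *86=-86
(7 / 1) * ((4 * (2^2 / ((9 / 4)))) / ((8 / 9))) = 56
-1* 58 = -58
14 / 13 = 1.08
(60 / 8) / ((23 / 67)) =1005 / 46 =21.85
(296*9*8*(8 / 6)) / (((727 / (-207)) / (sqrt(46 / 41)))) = -5882112*sqrt(1886) / 29807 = -8570.10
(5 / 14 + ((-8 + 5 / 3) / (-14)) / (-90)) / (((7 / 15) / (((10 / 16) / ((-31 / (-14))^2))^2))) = 1630475 / 132987024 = 0.01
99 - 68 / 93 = 9139 / 93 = 98.27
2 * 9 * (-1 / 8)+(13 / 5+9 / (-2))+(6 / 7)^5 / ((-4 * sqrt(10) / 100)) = -83 / 20 - 19440 * sqrt(10) / 16807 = -7.81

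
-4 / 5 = -0.80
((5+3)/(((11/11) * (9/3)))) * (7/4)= 14/3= 4.67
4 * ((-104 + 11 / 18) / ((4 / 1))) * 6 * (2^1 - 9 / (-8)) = -46525 / 24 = -1938.54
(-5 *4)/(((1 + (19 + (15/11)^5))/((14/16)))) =-1127357/1592158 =-0.71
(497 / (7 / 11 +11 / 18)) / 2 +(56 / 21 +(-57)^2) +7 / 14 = 5114929 / 1482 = 3451.37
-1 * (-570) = 570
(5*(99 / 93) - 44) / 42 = -1199 / 1302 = -0.92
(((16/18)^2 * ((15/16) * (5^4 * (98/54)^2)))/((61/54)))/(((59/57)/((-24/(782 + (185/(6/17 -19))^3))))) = 290638767609400000/1806442219714221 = 160.89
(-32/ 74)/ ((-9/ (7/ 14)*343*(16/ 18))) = 0.00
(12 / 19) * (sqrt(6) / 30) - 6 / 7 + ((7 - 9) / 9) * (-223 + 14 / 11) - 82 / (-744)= 2 * sqrt(6) / 95 + 1389973 / 28644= 48.58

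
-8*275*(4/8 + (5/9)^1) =-2322.22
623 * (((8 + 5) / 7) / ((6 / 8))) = 4628 / 3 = 1542.67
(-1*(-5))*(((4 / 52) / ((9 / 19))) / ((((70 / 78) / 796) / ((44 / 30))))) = 332728 / 315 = 1056.28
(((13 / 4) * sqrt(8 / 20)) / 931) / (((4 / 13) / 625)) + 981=21125 * sqrt(10) / 14896 + 981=985.48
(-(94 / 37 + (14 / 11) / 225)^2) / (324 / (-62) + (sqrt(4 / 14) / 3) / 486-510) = 36170993693952 * sqrt(14) / 15115662233672275446875 + 1571912043114276864 / 124922828377456821875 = 0.01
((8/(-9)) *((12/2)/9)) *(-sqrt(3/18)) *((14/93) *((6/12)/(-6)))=-28 *sqrt(6)/22599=-0.00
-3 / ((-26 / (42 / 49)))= 9 / 91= 0.10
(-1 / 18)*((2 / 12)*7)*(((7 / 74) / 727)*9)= -0.00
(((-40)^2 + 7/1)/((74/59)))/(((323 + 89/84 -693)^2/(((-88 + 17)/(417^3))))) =-2638835416/286311346625778429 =-0.00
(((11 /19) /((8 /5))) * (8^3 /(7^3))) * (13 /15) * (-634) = -5802368 /19551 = -296.78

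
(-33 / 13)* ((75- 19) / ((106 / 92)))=-85008 / 689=-123.38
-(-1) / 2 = 1 / 2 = 0.50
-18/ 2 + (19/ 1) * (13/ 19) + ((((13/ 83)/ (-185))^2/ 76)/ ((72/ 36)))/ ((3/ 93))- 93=-3189578060961/ 35837955800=-89.00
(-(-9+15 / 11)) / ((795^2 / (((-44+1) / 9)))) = -1204 / 20856825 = -0.00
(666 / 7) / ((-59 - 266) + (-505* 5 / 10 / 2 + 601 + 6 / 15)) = 4440 / 7007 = 0.63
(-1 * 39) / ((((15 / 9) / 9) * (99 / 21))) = -44.67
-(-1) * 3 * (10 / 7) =30 / 7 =4.29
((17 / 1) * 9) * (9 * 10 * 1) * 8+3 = 110163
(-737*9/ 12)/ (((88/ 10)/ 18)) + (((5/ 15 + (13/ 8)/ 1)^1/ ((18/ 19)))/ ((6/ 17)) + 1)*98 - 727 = -1536605/ 1296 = -1185.65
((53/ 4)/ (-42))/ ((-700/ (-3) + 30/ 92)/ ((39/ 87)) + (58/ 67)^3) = -4766191261/ 7884660449204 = -0.00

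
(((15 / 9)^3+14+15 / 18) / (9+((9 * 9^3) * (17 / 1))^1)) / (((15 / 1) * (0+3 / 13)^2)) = 177619 / 813170340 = 0.00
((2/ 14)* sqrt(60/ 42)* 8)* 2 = 16* sqrt(70)/ 49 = 2.73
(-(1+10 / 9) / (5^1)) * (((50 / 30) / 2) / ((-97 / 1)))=19 / 5238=0.00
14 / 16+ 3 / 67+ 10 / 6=4159 / 1608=2.59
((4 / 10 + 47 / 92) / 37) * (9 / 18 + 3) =2933 / 34040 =0.09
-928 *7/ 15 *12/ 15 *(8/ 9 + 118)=-5560576/ 135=-41189.45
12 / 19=0.63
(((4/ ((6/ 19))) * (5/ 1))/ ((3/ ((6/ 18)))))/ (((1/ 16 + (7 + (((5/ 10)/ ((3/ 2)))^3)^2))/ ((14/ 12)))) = 1.16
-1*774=-774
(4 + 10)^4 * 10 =384160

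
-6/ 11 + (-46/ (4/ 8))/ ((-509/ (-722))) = -733718/ 5599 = -131.04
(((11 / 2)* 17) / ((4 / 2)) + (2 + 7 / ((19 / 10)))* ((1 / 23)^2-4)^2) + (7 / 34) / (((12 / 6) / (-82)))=46702094695 / 361554572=129.17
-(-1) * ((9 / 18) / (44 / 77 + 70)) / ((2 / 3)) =21 / 1976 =0.01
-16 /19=-0.84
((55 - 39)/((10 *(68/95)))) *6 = 228/17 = 13.41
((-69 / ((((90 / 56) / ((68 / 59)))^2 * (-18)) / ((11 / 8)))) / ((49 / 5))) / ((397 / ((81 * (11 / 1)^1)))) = 12868592 / 20729355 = 0.62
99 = 99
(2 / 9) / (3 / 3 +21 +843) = 2 / 7785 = 0.00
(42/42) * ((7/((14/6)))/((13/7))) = 21/13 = 1.62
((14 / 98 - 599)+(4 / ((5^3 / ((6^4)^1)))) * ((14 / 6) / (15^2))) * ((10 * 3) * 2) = -157087104 / 4375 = -35905.62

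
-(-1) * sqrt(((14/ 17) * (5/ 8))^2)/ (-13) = -35/ 884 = -0.04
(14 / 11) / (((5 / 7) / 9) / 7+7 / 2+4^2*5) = 12348 / 810227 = 0.02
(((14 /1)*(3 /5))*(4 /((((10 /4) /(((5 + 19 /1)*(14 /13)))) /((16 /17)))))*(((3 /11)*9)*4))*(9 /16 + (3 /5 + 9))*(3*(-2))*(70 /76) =-208167128064 /1154725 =-180274.20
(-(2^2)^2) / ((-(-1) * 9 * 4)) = -4 / 9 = -0.44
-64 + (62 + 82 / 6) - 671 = -1978 / 3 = -659.33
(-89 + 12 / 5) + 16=-70.60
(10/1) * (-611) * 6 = -36660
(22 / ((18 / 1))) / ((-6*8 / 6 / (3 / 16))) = -11 / 384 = -0.03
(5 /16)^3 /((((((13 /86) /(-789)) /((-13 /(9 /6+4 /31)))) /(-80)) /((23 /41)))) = -15118719375 /265024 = -57046.60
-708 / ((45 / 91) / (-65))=93062.67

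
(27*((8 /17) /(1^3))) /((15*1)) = 72 /85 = 0.85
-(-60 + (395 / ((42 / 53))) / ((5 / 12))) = -7954 / 7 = -1136.29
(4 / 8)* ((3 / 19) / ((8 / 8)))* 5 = 15 / 38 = 0.39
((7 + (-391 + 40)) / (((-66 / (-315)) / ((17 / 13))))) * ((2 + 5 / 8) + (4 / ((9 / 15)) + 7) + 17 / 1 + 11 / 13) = -272505835 / 3718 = -73293.66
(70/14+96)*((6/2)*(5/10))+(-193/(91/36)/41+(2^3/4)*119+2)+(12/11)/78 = 31983395/82082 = 389.65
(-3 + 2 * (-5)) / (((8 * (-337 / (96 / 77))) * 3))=52 / 25949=0.00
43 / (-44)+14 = 573 / 44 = 13.02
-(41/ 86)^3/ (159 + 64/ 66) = -2274393/ 3357739624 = -0.00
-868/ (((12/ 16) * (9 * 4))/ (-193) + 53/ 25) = -2094050/ 4777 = -438.36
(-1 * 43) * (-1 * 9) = 387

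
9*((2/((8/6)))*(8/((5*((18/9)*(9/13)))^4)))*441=1399489/67500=20.73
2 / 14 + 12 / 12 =8 / 7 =1.14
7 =7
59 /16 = 3.69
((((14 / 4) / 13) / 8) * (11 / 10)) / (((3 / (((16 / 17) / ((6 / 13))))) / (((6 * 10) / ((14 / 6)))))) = 11 / 17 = 0.65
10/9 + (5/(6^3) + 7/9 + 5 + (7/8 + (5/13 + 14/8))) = 6965/702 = 9.92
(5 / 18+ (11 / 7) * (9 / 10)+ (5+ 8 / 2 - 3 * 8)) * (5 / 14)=-2096 / 441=-4.75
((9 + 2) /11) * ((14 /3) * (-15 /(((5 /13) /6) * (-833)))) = 156 /119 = 1.31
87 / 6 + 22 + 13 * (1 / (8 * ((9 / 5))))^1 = 2693 / 72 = 37.40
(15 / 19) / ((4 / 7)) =105 / 76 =1.38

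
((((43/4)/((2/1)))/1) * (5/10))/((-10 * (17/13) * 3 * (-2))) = 559/16320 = 0.03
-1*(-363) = 363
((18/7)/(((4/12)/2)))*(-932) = -100656/7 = -14379.43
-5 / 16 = -0.31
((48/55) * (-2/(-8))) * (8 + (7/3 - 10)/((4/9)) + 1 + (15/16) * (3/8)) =-3033/1760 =-1.72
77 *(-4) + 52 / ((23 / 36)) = -5212 / 23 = -226.61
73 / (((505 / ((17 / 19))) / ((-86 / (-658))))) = 0.02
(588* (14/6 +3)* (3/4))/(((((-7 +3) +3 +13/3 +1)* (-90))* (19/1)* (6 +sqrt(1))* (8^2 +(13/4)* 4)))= -8/13585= -0.00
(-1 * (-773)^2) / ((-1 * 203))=2943.49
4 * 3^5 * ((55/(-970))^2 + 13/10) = 59593077/47045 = 1266.72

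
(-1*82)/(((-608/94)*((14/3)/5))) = 13.58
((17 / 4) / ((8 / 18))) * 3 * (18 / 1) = 4131 / 8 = 516.38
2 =2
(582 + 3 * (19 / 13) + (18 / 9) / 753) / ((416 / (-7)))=-40181015 / 4072224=-9.87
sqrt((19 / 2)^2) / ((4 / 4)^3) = 19 / 2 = 9.50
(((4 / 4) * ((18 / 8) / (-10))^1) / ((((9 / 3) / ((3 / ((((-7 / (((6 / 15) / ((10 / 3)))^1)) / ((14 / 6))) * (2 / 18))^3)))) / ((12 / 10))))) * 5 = 19683 / 312500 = 0.06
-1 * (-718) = 718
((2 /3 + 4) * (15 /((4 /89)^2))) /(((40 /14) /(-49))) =-19018321 /32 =-594322.53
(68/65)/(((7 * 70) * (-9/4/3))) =-136/47775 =-0.00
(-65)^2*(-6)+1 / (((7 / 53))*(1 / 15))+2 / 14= -176654 / 7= -25236.29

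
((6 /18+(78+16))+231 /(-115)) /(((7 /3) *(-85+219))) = 15926 /53935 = 0.30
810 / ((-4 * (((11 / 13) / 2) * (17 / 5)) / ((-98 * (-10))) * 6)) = -22993.32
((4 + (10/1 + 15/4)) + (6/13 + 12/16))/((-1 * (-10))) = 493/260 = 1.90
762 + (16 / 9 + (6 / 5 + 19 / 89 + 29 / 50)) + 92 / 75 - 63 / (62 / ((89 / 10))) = 1882076519 / 2483100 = 757.95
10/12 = 0.83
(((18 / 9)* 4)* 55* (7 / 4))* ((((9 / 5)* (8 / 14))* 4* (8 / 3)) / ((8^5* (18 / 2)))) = 11 / 384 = 0.03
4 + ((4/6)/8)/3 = 145/36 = 4.03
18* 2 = 36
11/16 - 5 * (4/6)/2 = -47/48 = -0.98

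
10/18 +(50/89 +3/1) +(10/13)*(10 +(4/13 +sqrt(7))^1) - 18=-805940/135369 +10*sqrt(7)/13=-3.92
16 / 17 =0.94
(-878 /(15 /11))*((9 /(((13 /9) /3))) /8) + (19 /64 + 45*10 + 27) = -1027.12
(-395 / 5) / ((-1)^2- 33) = 79 / 32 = 2.47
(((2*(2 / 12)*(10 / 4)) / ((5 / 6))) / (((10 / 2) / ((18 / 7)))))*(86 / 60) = 129 / 175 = 0.74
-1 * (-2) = 2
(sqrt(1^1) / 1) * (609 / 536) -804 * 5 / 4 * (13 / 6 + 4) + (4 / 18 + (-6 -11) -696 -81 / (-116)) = -966463585 / 139896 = -6908.44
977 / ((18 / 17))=16609 / 18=922.72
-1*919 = -919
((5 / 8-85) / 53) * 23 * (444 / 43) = -1723275 / 4558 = -378.08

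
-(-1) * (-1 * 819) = -819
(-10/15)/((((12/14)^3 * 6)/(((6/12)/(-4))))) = 343/15552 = 0.02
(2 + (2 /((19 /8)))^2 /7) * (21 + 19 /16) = 942525 /20216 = 46.62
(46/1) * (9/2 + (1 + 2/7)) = 1863/7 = 266.14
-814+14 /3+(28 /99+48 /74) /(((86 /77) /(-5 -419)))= -1162.95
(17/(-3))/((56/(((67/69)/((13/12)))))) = -1139/12558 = -0.09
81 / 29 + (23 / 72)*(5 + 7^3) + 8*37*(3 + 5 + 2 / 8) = 2555.96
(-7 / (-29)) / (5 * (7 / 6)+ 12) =0.01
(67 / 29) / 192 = 67 / 5568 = 0.01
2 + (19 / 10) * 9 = 191 / 10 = 19.10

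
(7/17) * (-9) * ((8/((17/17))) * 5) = -2520/17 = -148.24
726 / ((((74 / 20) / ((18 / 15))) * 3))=2904 / 37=78.49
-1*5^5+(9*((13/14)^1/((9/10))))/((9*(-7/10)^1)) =-1378775/441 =-3126.47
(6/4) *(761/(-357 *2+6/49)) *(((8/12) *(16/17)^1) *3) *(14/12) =-522046/148665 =-3.51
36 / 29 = 1.24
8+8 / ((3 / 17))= 160 / 3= 53.33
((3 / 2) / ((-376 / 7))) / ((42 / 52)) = -13 / 376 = -0.03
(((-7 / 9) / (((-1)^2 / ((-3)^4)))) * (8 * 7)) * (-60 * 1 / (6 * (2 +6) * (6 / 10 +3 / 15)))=11025 / 2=5512.50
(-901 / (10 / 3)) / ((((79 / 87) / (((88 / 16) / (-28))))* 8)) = 2586771 / 353920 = 7.31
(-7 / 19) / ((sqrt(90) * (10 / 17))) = -119 * sqrt(10) / 5700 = -0.07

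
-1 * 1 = -1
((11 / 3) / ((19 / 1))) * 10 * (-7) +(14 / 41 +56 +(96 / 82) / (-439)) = 43941164 / 1025943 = 42.83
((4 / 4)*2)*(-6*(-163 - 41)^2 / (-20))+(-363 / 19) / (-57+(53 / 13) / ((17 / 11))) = 28498954683 / 1141330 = 24969.95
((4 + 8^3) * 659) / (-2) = -170022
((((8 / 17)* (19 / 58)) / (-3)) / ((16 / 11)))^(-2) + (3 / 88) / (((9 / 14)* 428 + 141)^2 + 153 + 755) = 2388352661563065 / 2980812756328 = 801.24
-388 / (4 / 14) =-1358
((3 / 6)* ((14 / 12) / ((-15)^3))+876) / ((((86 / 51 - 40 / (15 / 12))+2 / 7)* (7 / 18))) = -603125881 / 8040000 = -75.02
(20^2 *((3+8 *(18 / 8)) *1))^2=70560000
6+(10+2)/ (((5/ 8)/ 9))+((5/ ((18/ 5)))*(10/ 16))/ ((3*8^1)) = 3090289/ 17280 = 178.84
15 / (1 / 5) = 75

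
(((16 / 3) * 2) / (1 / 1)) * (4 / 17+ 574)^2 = 1016497536 / 289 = 3517292.51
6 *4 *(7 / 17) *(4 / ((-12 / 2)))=-112 / 17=-6.59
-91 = -91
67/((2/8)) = 268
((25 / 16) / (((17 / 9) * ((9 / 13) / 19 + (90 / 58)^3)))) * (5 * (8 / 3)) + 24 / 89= 3.19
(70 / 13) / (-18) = -35 / 117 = -0.30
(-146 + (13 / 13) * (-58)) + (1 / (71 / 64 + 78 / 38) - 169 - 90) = -1779019 / 3845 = -462.68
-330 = -330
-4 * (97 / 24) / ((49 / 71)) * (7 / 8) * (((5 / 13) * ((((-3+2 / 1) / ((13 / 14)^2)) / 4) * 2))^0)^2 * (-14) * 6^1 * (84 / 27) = 48209 / 9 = 5356.56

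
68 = 68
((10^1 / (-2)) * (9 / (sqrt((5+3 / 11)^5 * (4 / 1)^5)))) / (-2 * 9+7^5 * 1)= -5445 * sqrt(638) / 104823531776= -0.00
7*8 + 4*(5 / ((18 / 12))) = 208 / 3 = 69.33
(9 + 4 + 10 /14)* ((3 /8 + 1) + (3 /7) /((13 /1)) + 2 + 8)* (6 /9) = 66440 /637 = 104.30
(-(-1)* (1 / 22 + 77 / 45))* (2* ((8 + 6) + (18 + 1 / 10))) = 186073 / 1650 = 112.77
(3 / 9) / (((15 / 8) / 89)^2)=506944 / 675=751.03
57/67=0.85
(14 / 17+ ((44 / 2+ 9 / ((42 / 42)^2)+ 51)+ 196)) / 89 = 3.13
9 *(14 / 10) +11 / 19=1252 / 95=13.18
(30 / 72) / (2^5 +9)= 5 / 492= 0.01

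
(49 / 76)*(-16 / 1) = -196 / 19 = -10.32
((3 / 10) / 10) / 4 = 3 / 400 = 0.01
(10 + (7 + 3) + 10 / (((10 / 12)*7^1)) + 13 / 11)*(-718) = -1265834 / 77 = -16439.40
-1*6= -6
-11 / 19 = -0.58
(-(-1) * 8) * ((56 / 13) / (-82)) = -224 / 533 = -0.42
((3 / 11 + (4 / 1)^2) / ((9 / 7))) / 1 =1253 / 99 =12.66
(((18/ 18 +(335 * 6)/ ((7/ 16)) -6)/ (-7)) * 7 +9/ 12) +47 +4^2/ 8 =-127107/ 28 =-4539.54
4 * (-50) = -200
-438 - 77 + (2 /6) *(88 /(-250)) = -193169 /375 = -515.12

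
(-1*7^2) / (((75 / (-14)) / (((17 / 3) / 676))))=5831 / 76050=0.08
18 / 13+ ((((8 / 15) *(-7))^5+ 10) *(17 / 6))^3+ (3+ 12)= -1279177339171884189053982781568 / 153700755523681640625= -8322518225.84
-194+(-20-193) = -407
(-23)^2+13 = 542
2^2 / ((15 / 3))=4 / 5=0.80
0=0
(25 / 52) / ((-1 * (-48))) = 25 / 2496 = 0.01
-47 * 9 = -423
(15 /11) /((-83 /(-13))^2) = 2535 /75779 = 0.03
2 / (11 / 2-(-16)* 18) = 4 / 587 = 0.01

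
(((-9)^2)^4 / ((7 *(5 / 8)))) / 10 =172186884 / 175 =983925.05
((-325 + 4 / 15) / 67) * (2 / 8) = -4871 / 4020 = -1.21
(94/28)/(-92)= -47/1288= -0.04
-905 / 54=-16.76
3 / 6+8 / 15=1.03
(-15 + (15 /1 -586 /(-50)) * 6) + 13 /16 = 58453 /400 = 146.13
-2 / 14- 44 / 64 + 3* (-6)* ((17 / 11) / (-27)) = 739 / 3696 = 0.20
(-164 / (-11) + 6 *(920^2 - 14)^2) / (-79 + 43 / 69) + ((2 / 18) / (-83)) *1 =-609243043524155797 / 11109384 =-54840398308.69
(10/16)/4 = 5/32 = 0.16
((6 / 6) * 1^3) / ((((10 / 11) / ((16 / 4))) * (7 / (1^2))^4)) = 22 / 12005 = 0.00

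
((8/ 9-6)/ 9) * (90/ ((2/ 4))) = -920/ 9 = -102.22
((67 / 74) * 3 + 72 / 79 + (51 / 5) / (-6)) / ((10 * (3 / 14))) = 197204 / 219225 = 0.90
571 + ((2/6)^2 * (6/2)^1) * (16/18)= 15425/27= 571.30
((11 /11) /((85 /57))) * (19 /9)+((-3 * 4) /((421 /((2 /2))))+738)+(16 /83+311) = 9361155908 /8910465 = 1050.58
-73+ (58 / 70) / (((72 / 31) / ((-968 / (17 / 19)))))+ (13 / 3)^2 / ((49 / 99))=-15781877 / 37485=-421.02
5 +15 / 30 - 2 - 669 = -1331 / 2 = -665.50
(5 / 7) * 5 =25 / 7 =3.57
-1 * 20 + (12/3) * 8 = 12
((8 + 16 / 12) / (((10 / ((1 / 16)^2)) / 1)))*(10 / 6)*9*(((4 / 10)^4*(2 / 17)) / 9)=7 / 382500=0.00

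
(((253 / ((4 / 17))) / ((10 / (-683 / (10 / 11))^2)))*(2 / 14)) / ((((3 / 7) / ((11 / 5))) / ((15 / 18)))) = 2670477390559 / 72000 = 37089963.76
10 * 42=420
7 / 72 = 0.10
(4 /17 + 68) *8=9280 /17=545.88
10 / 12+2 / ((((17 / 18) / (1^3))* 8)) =56 / 51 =1.10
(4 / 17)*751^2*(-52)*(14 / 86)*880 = -722643201280 / 731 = -988567990.81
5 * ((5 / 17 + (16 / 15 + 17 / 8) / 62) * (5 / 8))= 218555 / 202368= 1.08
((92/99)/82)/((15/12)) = 184/20295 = 0.01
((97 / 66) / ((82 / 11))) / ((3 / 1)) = 97 / 1476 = 0.07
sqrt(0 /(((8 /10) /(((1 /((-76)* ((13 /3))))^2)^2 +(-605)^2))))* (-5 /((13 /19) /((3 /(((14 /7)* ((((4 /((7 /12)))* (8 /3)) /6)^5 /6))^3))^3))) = 0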